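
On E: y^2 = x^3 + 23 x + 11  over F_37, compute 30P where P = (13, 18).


k = 30 = 11110_2 (binary, LSB first: 01111)
Double-and-add from P = (13, 18):
  bit 0 = 0: acc unchanged = O
  bit 1 = 1: acc = O + (7, 21) = (7, 21)
  bit 2 = 1: acc = (7, 21) + (32, 17) = (31, 8)
  bit 3 = 1: acc = (31, 8) + (0, 23) = (3, 25)
  bit 4 = 1: acc = (3, 25) + (28, 0) = (7, 16)

30P = (7, 16)


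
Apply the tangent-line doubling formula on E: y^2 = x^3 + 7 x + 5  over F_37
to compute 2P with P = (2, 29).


Doubling: s = (3 x1^2 + a) / (2 y1)
s = (3*2^2 + 7) / (2*29) mod 37 = 15
x3 = s^2 - 2 x1 mod 37 = 15^2 - 2*2 = 36
y3 = s (x1 - x3) - y1 mod 37 = 15 * (2 - 36) - 29 = 16

2P = (36, 16)


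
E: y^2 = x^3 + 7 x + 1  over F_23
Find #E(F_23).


For each x in F_23, count y with y^2 = x^3 + 7 x + 1 mod 23:
  x = 0: RHS = 1, y in [1, 22]  -> 2 point(s)
  x = 1: RHS = 9, y in [3, 20]  -> 2 point(s)
  x = 2: RHS = 0, y in [0]  -> 1 point(s)
  x = 3: RHS = 3, y in [7, 16]  -> 2 point(s)
  x = 4: RHS = 1, y in [1, 22]  -> 2 point(s)
  x = 5: RHS = 0, y in [0]  -> 1 point(s)
  x = 6: RHS = 6, y in [11, 12]  -> 2 point(s)
  x = 7: RHS = 2, y in [5, 18]  -> 2 point(s)
  x = 10: RHS = 13, y in [6, 17]  -> 2 point(s)
  x = 11: RHS = 6, y in [11, 12]  -> 2 point(s)
  x = 13: RHS = 12, y in [9, 14]  -> 2 point(s)
  x = 15: RHS = 8, y in [10, 13]  -> 2 point(s)
  x = 16: RHS = 0, y in [0]  -> 1 point(s)
  x = 18: RHS = 2, y in [5, 18]  -> 2 point(s)
  x = 19: RHS = 1, y in [1, 22]  -> 2 point(s)
  x = 21: RHS = 2, y in [5, 18]  -> 2 point(s)
  x = 22: RHS = 16, y in [4, 19]  -> 2 point(s)
Affine points: 31. Add the point at infinity: total = 32.

#E(F_23) = 32


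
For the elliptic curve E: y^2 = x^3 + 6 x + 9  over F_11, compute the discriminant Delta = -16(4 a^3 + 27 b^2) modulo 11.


4 a^3 + 27 b^2 = 4*6^3 + 27*9^2 = 864 + 2187 = 3051
Delta = -16 * (3051) = -48816
Delta mod 11 = 2

Delta = 2 (mod 11)


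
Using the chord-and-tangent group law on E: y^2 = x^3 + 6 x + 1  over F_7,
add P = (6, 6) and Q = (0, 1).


P != Q, so use the chord formula.
s = (y2 - y1) / (x2 - x1) = (2) / (1) mod 7 = 2
x3 = s^2 - x1 - x2 mod 7 = 2^2 - 6 - 0 = 5
y3 = s (x1 - x3) - y1 mod 7 = 2 * (6 - 5) - 6 = 3

P + Q = (5, 3)


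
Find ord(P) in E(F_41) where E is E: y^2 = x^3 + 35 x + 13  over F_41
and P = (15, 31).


Compute successive multiples of P until we hit O:
  1P = (15, 31)
  2P = (31, 4)
  3P = (31, 37)
  4P = (15, 10)
  5P = O

ord(P) = 5


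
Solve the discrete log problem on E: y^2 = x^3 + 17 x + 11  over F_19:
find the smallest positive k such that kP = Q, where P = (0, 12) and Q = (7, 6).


Enumerate multiples of P until we hit Q = (7, 6):
  1P = (0, 12)
  2P = (7, 6)
Match found at i = 2.

k = 2


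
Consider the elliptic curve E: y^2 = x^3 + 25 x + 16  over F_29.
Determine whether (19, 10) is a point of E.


Check whether y^2 = x^3 + 25 x + 16 (mod 29) for (x, y) = (19, 10).
LHS: y^2 = 10^2 mod 29 = 13
RHS: x^3 + 25 x + 16 = 19^3 + 25*19 + 16 mod 29 = 13
LHS = RHS

Yes, on the curve


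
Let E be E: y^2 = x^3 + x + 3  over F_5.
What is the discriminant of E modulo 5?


4 a^3 + 27 b^2 = 4*1^3 + 27*3^2 = 4 + 243 = 247
Delta = -16 * (247) = -3952
Delta mod 5 = 3

Delta = 3 (mod 5)


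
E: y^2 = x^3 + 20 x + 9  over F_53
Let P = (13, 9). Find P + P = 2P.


Doubling: s = (3 x1^2 + a) / (2 y1)
s = (3*13^2 + 20) / (2*9) mod 53 = 44
x3 = s^2 - 2 x1 mod 53 = 44^2 - 2*13 = 2
y3 = s (x1 - x3) - y1 mod 53 = 44 * (13 - 2) - 9 = 51

2P = (2, 51)


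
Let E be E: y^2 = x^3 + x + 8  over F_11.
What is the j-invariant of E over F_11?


Delta = -16(4 a^3 + 27 b^2) mod 11 = 8
-1728 * (4 a)^3 = -1728 * (4*1)^3 mod 11 = 2
j = 2 * 8^(-1) mod 11 = 3

j = 3 (mod 11)


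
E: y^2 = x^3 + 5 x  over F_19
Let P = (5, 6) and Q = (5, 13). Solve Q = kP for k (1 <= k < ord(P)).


Enumerate multiples of P until we hit Q = (5, 13):
  1P = (5, 6)
  2P = (7, 6)
  3P = (7, 13)
  4P = (5, 13)
Match found at i = 4.

k = 4


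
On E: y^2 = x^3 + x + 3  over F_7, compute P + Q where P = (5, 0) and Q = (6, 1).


P != Q, so use the chord formula.
s = (y2 - y1) / (x2 - x1) = (1) / (1) mod 7 = 1
x3 = s^2 - x1 - x2 mod 7 = 1^2 - 5 - 6 = 4
y3 = s (x1 - x3) - y1 mod 7 = 1 * (5 - 4) - 0 = 1

P + Q = (4, 1)


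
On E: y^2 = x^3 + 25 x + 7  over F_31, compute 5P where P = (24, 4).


k = 5 = 101_2 (binary, LSB first: 101)
Double-and-add from P = (24, 4):
  bit 0 = 1: acc = O + (24, 4) = (24, 4)
  bit 1 = 0: acc unchanged = (24, 4)
  bit 2 = 1: acc = (24, 4) + (11, 30) = (0, 10)

5P = (0, 10)


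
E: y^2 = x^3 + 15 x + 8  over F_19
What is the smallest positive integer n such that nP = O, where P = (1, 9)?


Compute successive multiples of P until we hit O:
  1P = (1, 9)
  2P = (18, 12)
  3P = (7, 0)
  4P = (18, 7)
  5P = (1, 10)
  6P = O

ord(P) = 6


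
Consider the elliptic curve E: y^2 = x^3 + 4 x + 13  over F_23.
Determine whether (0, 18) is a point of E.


Check whether y^2 = x^3 + 4 x + 13 (mod 23) for (x, y) = (0, 18).
LHS: y^2 = 18^2 mod 23 = 2
RHS: x^3 + 4 x + 13 = 0^3 + 4*0 + 13 mod 23 = 13
LHS != RHS

No, not on the curve


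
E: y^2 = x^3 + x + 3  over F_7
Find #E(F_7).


For each x in F_7, count y with y^2 = x^3 + 1 x + 3 mod 7:
  x = 4: RHS = 1, y in [1, 6]  -> 2 point(s)
  x = 5: RHS = 0, y in [0]  -> 1 point(s)
  x = 6: RHS = 1, y in [1, 6]  -> 2 point(s)
Affine points: 5. Add the point at infinity: total = 6.

#E(F_7) = 6


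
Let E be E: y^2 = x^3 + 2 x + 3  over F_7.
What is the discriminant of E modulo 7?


4 a^3 + 27 b^2 = 4*2^3 + 27*3^2 = 32 + 243 = 275
Delta = -16 * (275) = -4400
Delta mod 7 = 3

Delta = 3 (mod 7)


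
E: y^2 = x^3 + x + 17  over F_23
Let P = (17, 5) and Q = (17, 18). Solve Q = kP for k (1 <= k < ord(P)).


Enumerate multiples of P until we hit Q = (17, 18):
  1P = (17, 5)
  2P = (5, 20)
  3P = (4, 19)
  4P = (15, 7)
  5P = (15, 16)
  6P = (4, 4)
  7P = (5, 3)
  8P = (17, 18)
Match found at i = 8.

k = 8


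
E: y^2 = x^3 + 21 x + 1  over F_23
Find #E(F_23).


For each x in F_23, count y with y^2 = x^3 + 21 x + 1 mod 23:
  x = 0: RHS = 1, y in [1, 22]  -> 2 point(s)
  x = 1: RHS = 0, y in [0]  -> 1 point(s)
  x = 5: RHS = 1, y in [1, 22]  -> 2 point(s)
  x = 7: RHS = 8, y in [10, 13]  -> 2 point(s)
  x = 12: RHS = 3, y in [7, 16]  -> 2 point(s)
  x = 14: RHS = 3, y in [7, 16]  -> 2 point(s)
  x = 17: RHS = 4, y in [2, 21]  -> 2 point(s)
  x = 18: RHS = 1, y in [1, 22]  -> 2 point(s)
  x = 20: RHS = 3, y in [7, 16]  -> 2 point(s)
  x = 22: RHS = 2, y in [5, 18]  -> 2 point(s)
Affine points: 19. Add the point at infinity: total = 20.

#E(F_23) = 20


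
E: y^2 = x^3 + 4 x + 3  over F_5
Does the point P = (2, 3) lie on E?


Check whether y^2 = x^3 + 4 x + 3 (mod 5) for (x, y) = (2, 3).
LHS: y^2 = 3^2 mod 5 = 4
RHS: x^3 + 4 x + 3 = 2^3 + 4*2 + 3 mod 5 = 4
LHS = RHS

Yes, on the curve


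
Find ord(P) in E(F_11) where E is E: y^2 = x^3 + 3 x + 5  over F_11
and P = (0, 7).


Compute successive multiples of P until we hit O:
  1P = (0, 7)
  2P = (1, 3)
  3P = (4, 9)
  4P = (10, 10)
  5P = (10, 1)
  6P = (4, 2)
  7P = (1, 8)
  8P = (0, 4)
  ... (continuing to 9P)
  9P = O

ord(P) = 9


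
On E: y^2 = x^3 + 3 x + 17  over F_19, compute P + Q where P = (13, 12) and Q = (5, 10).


P != Q, so use the chord formula.
s = (y2 - y1) / (x2 - x1) = (17) / (11) mod 19 = 5
x3 = s^2 - x1 - x2 mod 19 = 5^2 - 13 - 5 = 7
y3 = s (x1 - x3) - y1 mod 19 = 5 * (13 - 7) - 12 = 18

P + Q = (7, 18)


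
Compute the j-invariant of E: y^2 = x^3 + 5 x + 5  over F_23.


Delta = -16(4 a^3 + 27 b^2) mod 23 = 14
-1728 * (4 a)^3 = -1728 * (4*5)^3 mod 23 = 12
j = 12 * 14^(-1) mod 23 = 14

j = 14 (mod 23)


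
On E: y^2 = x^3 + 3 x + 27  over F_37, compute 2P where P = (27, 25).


Doubling: s = (3 x1^2 + a) / (2 y1)
s = (3*27^2 + 3) / (2*25) mod 37 = 29
x3 = s^2 - 2 x1 mod 37 = 29^2 - 2*27 = 10
y3 = s (x1 - x3) - y1 mod 37 = 29 * (27 - 10) - 25 = 24

2P = (10, 24)


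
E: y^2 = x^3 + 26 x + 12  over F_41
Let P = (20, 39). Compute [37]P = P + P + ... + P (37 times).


k = 37 = 100101_2 (binary, LSB first: 101001)
Double-and-add from P = (20, 39):
  bit 0 = 1: acc = O + (20, 39) = (20, 39)
  bit 1 = 0: acc unchanged = (20, 39)
  bit 2 = 1: acc = (20, 39) + (5, 12) = (34, 26)
  bit 3 = 0: acc unchanged = (34, 26)
  bit 4 = 0: acc unchanged = (34, 26)
  bit 5 = 1: acc = (34, 26) + (9, 27) = (35, 38)

37P = (35, 38)


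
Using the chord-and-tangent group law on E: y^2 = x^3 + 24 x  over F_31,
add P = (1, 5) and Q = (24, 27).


P != Q, so use the chord formula.
s = (y2 - y1) / (x2 - x1) = (22) / (23) mod 31 = 5
x3 = s^2 - x1 - x2 mod 31 = 5^2 - 1 - 24 = 0
y3 = s (x1 - x3) - y1 mod 31 = 5 * (1 - 0) - 5 = 0

P + Q = (0, 0)


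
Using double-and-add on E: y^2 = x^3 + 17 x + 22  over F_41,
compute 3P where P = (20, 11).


k = 3 = 11_2 (binary, LSB first: 11)
Double-and-add from P = (20, 11):
  bit 0 = 1: acc = O + (20, 11) = (20, 11)
  bit 1 = 1: acc = (20, 11) + (26, 0) = (20, 30)

3P = (20, 30)


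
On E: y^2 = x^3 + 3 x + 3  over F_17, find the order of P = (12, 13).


Compute successive multiples of P until we hit O:
  1P = (12, 13)
  2P = (2, 0)
  3P = (12, 4)
  4P = O

ord(P) = 4


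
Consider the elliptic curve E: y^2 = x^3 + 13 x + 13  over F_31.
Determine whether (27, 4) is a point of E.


Check whether y^2 = x^3 + 13 x + 13 (mod 31) for (x, y) = (27, 4).
LHS: y^2 = 4^2 mod 31 = 16
RHS: x^3 + 13 x + 13 = 27^3 + 13*27 + 13 mod 31 = 21
LHS != RHS

No, not on the curve


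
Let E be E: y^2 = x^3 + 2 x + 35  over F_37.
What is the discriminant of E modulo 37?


4 a^3 + 27 b^2 = 4*2^3 + 27*35^2 = 32 + 33075 = 33107
Delta = -16 * (33107) = -529712
Delta mod 37 = 17

Delta = 17 (mod 37)


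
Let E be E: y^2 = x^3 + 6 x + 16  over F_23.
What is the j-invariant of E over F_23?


Delta = -16(4 a^3 + 27 b^2) mod 23 = 14
-1728 * (4 a)^3 = -1728 * (4*6)^3 mod 23 = 20
j = 20 * 14^(-1) mod 23 = 8

j = 8 (mod 23)


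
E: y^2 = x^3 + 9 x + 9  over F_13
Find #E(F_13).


For each x in F_13, count y with y^2 = x^3 + 9 x + 9 mod 13:
  x = 0: RHS = 9, y in [3, 10]  -> 2 point(s)
  x = 2: RHS = 9, y in [3, 10]  -> 2 point(s)
  x = 5: RHS = 10, y in [6, 7]  -> 2 point(s)
  x = 7: RHS = 12, y in [5, 8]  -> 2 point(s)
  x = 9: RHS = 0, y in [0]  -> 1 point(s)
  x = 11: RHS = 9, y in [3, 10]  -> 2 point(s)
  x = 12: RHS = 12, y in [5, 8]  -> 2 point(s)
Affine points: 13. Add the point at infinity: total = 14.

#E(F_13) = 14


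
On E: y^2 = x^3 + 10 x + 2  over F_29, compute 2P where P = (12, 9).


Doubling: s = (3 x1^2 + a) / (2 y1)
s = (3*12^2 + 10) / (2*9) mod 29 = 2
x3 = s^2 - 2 x1 mod 29 = 2^2 - 2*12 = 9
y3 = s (x1 - x3) - y1 mod 29 = 2 * (12 - 9) - 9 = 26

2P = (9, 26)


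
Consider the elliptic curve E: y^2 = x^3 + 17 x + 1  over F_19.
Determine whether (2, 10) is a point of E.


Check whether y^2 = x^3 + 17 x + 1 (mod 19) for (x, y) = (2, 10).
LHS: y^2 = 10^2 mod 19 = 5
RHS: x^3 + 17 x + 1 = 2^3 + 17*2 + 1 mod 19 = 5
LHS = RHS

Yes, on the curve


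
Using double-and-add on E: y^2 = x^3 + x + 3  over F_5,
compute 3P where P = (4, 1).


k = 3 = 11_2 (binary, LSB first: 11)
Double-and-add from P = (4, 1):
  bit 0 = 1: acc = O + (4, 1) = (4, 1)
  bit 1 = 1: acc = (4, 1) + (1, 0) = (4, 4)

3P = (4, 4)


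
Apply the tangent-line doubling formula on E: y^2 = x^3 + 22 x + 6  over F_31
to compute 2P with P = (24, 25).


Doubling: s = (3 x1^2 + a) / (2 y1)
s = (3*24^2 + 22) / (2*25) mod 31 = 4
x3 = s^2 - 2 x1 mod 31 = 4^2 - 2*24 = 30
y3 = s (x1 - x3) - y1 mod 31 = 4 * (24 - 30) - 25 = 13

2P = (30, 13)


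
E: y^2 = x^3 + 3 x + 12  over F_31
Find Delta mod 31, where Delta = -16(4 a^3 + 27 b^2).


4 a^3 + 27 b^2 = 4*3^3 + 27*12^2 = 108 + 3888 = 3996
Delta = -16 * (3996) = -63936
Delta mod 31 = 17

Delta = 17 (mod 31)


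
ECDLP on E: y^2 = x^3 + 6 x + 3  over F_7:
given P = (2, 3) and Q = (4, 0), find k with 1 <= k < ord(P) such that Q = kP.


Enumerate multiples of P until we hit Q = (4, 0):
  1P = (2, 3)
  2P = (5, 2)
  3P = (4, 0)
Match found at i = 3.

k = 3


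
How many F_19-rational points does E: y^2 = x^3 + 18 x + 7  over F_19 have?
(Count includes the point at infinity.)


For each x in F_19, count y with y^2 = x^3 + 18 x + 7 mod 19:
  x = 0: RHS = 7, y in [8, 11]  -> 2 point(s)
  x = 1: RHS = 7, y in [8, 11]  -> 2 point(s)
  x = 7: RHS = 1, y in [1, 18]  -> 2 point(s)
  x = 8: RHS = 17, y in [6, 13]  -> 2 point(s)
  x = 9: RHS = 5, y in [9, 10]  -> 2 point(s)
  x = 10: RHS = 9, y in [3, 16]  -> 2 point(s)
  x = 11: RHS = 16, y in [4, 15]  -> 2 point(s)
  x = 13: RHS = 6, y in [5, 14]  -> 2 point(s)
  x = 14: RHS = 1, y in [1, 18]  -> 2 point(s)
  x = 15: RHS = 4, y in [2, 17]  -> 2 point(s)
  x = 17: RHS = 1, y in [1, 18]  -> 2 point(s)
  x = 18: RHS = 7, y in [8, 11]  -> 2 point(s)
Affine points: 24. Add the point at infinity: total = 25.

#E(F_19) = 25


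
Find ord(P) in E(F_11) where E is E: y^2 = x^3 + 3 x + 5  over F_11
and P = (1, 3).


Compute successive multiples of P until we hit O:
  1P = (1, 3)
  2P = (10, 10)
  3P = (4, 2)
  4P = (0, 4)
  5P = (0, 7)
  6P = (4, 9)
  7P = (10, 1)
  8P = (1, 8)
  ... (continuing to 9P)
  9P = O

ord(P) = 9


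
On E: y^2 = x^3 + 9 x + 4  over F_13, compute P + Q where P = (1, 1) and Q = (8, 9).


P != Q, so use the chord formula.
s = (y2 - y1) / (x2 - x1) = (8) / (7) mod 13 = 3
x3 = s^2 - x1 - x2 mod 13 = 3^2 - 1 - 8 = 0
y3 = s (x1 - x3) - y1 mod 13 = 3 * (1 - 0) - 1 = 2

P + Q = (0, 2)


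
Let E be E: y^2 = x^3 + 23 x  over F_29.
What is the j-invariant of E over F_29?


Delta = -16(4 a^3 + 27 b^2) mod 29 = 20
-1728 * (4 a)^3 = -1728 * (4*23)^3 mod 29 = 21
j = 21 * 20^(-1) mod 29 = 17

j = 17 (mod 29)


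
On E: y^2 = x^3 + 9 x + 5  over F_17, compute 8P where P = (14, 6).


k = 8 = 1000_2 (binary, LSB first: 0001)
Double-and-add from P = (14, 6):
  bit 0 = 0: acc unchanged = O
  bit 1 = 0: acc unchanged = O
  bit 2 = 0: acc unchanged = O
  bit 3 = 1: acc = O + (9, 13) = (9, 13)

8P = (9, 13)


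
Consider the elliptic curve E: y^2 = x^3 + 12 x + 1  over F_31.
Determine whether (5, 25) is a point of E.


Check whether y^2 = x^3 + 12 x + 1 (mod 31) for (x, y) = (5, 25).
LHS: y^2 = 25^2 mod 31 = 5
RHS: x^3 + 12 x + 1 = 5^3 + 12*5 + 1 mod 31 = 0
LHS != RHS

No, not on the curve


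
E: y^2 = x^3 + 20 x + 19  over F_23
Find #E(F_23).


For each x in F_23, count y with y^2 = x^3 + 20 x + 19 mod 23:
  x = 4: RHS = 2, y in [5, 18]  -> 2 point(s)
  x = 8: RHS = 1, y in [1, 22]  -> 2 point(s)
  x = 9: RHS = 8, y in [10, 13]  -> 2 point(s)
  x = 10: RHS = 0, y in [0]  -> 1 point(s)
  x = 11: RHS = 6, y in [11, 12]  -> 2 point(s)
  x = 12: RHS = 9, y in [3, 20]  -> 2 point(s)
  x = 18: RHS = 1, y in [1, 22]  -> 2 point(s)
  x = 19: RHS = 13, y in [6, 17]  -> 2 point(s)
  x = 20: RHS = 1, y in [1, 22]  -> 2 point(s)
Affine points: 17. Add the point at infinity: total = 18.

#E(F_23) = 18


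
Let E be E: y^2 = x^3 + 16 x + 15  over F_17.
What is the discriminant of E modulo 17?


4 a^3 + 27 b^2 = 4*16^3 + 27*15^2 = 16384 + 6075 = 22459
Delta = -16 * (22459) = -359344
Delta mod 17 = 2

Delta = 2 (mod 17)


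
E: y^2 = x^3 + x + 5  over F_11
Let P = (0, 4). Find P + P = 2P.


Doubling: s = (3 x1^2 + a) / (2 y1)
s = (3*0^2 + 1) / (2*4) mod 11 = 7
x3 = s^2 - 2 x1 mod 11 = 7^2 - 2*0 = 5
y3 = s (x1 - x3) - y1 mod 11 = 7 * (0 - 5) - 4 = 5

2P = (5, 5)


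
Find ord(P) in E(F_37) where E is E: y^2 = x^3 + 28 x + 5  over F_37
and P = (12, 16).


Compute successive multiples of P until we hit O:
  1P = (12, 16)
  2P = (4, 25)
  3P = (24, 16)
  4P = (1, 21)
  5P = (8, 36)
  6P = (5, 23)
  7P = (21, 30)
  8P = (32, 31)
  ... (continuing to 37P)
  37P = O

ord(P) = 37


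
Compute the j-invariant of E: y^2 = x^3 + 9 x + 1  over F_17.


Delta = -16(4 a^3 + 27 b^2) mod 17 = 2
-1728 * (4 a)^3 = -1728 * (4*9)^3 mod 17 = 14
j = 14 * 2^(-1) mod 17 = 7

j = 7 (mod 17)


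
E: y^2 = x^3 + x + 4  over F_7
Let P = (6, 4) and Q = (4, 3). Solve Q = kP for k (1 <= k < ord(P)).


Enumerate multiples of P until we hit Q = (4, 3):
  1P = (6, 4)
  2P = (4, 4)
  3P = (4, 3)
Match found at i = 3.

k = 3


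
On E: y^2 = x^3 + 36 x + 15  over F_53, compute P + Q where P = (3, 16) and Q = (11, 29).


P != Q, so use the chord formula.
s = (y2 - y1) / (x2 - x1) = (13) / (8) mod 53 = 48
x3 = s^2 - x1 - x2 mod 53 = 48^2 - 3 - 11 = 11
y3 = s (x1 - x3) - y1 mod 53 = 48 * (3 - 11) - 16 = 24

P + Q = (11, 24)


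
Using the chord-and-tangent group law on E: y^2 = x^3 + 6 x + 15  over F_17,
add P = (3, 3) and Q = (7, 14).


P != Q, so use the chord formula.
s = (y2 - y1) / (x2 - x1) = (11) / (4) mod 17 = 7
x3 = s^2 - x1 - x2 mod 17 = 7^2 - 3 - 7 = 5
y3 = s (x1 - x3) - y1 mod 17 = 7 * (3 - 5) - 3 = 0

P + Q = (5, 0)


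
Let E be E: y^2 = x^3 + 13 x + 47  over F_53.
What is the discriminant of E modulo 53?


4 a^3 + 27 b^2 = 4*13^3 + 27*47^2 = 8788 + 59643 = 68431
Delta = -16 * (68431) = -1094896
Delta mod 53 = 31

Delta = 31 (mod 53)


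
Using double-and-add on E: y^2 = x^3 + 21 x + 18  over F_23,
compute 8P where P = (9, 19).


k = 8 = 1000_2 (binary, LSB first: 0001)
Double-and-add from P = (9, 19):
  bit 0 = 0: acc unchanged = O
  bit 1 = 0: acc unchanged = O
  bit 2 = 0: acc unchanged = O
  bit 3 = 1: acc = O + (19, 13) = (19, 13)

8P = (19, 13)


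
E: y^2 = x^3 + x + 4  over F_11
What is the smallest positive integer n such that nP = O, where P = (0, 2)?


Compute successive multiples of P until we hit O:
  1P = (0, 2)
  2P = (9, 4)
  3P = (3, 1)
  4P = (2, 6)
  5P = (2, 5)
  6P = (3, 10)
  7P = (9, 7)
  8P = (0, 9)
  ... (continuing to 9P)
  9P = O

ord(P) = 9


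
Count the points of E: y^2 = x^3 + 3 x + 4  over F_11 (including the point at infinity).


For each x in F_11, count y with y^2 = x^3 + 3 x + 4 mod 11:
  x = 0: RHS = 4, y in [2, 9]  -> 2 point(s)
  x = 4: RHS = 3, y in [5, 6]  -> 2 point(s)
  x = 5: RHS = 1, y in [1, 10]  -> 2 point(s)
  x = 7: RHS = 5, y in [4, 7]  -> 2 point(s)
  x = 8: RHS = 1, y in [1, 10]  -> 2 point(s)
  x = 9: RHS = 1, y in [1, 10]  -> 2 point(s)
  x = 10: RHS = 0, y in [0]  -> 1 point(s)
Affine points: 13. Add the point at infinity: total = 14.

#E(F_11) = 14


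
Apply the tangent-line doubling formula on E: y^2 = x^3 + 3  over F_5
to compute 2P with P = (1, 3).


Doubling: s = (3 x1^2 + a) / (2 y1)
s = (3*1^2 + 0) / (2*3) mod 5 = 3
x3 = s^2 - 2 x1 mod 5 = 3^2 - 2*1 = 2
y3 = s (x1 - x3) - y1 mod 5 = 3 * (1 - 2) - 3 = 4

2P = (2, 4)


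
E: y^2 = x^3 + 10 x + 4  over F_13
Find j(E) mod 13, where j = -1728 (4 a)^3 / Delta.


Delta = -16(4 a^3 + 27 b^2) mod 13 = 3
-1728 * (4 a)^3 = -1728 * (4*10)^3 mod 13 = 1
j = 1 * 3^(-1) mod 13 = 9

j = 9 (mod 13)


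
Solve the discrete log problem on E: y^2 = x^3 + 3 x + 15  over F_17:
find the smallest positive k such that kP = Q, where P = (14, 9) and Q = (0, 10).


Enumerate multiples of P until we hit Q = (0, 10):
  1P = (14, 9)
  2P = (5, 6)
  3P = (0, 7)
  4P = (11, 6)
  5P = (10, 12)
  6P = (1, 11)
  7P = (15, 16)
  8P = (3, 0)
  9P = (15, 1)
  10P = (1, 6)
  11P = (10, 5)
  12P = (11, 11)
  13P = (0, 10)
Match found at i = 13.

k = 13


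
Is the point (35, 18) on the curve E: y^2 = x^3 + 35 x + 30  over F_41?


Check whether y^2 = x^3 + 35 x + 30 (mod 41) for (x, y) = (35, 18).
LHS: y^2 = 18^2 mod 41 = 37
RHS: x^3 + 35 x + 30 = 35^3 + 35*35 + 30 mod 41 = 14
LHS != RHS

No, not on the curve


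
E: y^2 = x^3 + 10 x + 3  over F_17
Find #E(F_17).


For each x in F_17, count y with y^2 = x^3 + 10 x + 3 mod 17:
  x = 3: RHS = 9, y in [3, 14]  -> 2 point(s)
  x = 5: RHS = 8, y in [5, 12]  -> 2 point(s)
  x = 7: RHS = 8, y in [5, 12]  -> 2 point(s)
  x = 8: RHS = 0, y in [0]  -> 1 point(s)
  x = 10: RHS = 15, y in [7, 10]  -> 2 point(s)
  x = 11: RHS = 16, y in [4, 13]  -> 2 point(s)
  x = 12: RHS = 15, y in [7, 10]  -> 2 point(s)
  x = 13: RHS = 1, y in [1, 16]  -> 2 point(s)
  x = 15: RHS = 9, y in [3, 14]  -> 2 point(s)
  x = 16: RHS = 9, y in [3, 14]  -> 2 point(s)
Affine points: 19. Add the point at infinity: total = 20.

#E(F_17) = 20


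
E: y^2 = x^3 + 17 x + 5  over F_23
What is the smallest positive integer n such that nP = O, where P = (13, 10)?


Compute successive multiples of P until we hit O:
  1P = (13, 10)
  2P = (10, 18)
  3P = (2, 22)
  4P = (9, 17)
  5P = (17, 20)
  6P = (5, 10)
  7P = (5, 13)
  8P = (17, 3)
  ... (continuing to 13P)
  13P = O

ord(P) = 13


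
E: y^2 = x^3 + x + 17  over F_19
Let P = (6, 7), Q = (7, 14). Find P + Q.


P != Q, so use the chord formula.
s = (y2 - y1) / (x2 - x1) = (7) / (1) mod 19 = 7
x3 = s^2 - x1 - x2 mod 19 = 7^2 - 6 - 7 = 17
y3 = s (x1 - x3) - y1 mod 19 = 7 * (6 - 17) - 7 = 11

P + Q = (17, 11)


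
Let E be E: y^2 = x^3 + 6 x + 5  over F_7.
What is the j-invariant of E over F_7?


Delta = -16(4 a^3 + 27 b^2) mod 7 = 2
-1728 * (4 a)^3 = -1728 * (4*6)^3 mod 7 = 6
j = 6 * 2^(-1) mod 7 = 3

j = 3 (mod 7)


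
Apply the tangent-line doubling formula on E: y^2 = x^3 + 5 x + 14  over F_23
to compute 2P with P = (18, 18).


Doubling: s = (3 x1^2 + a) / (2 y1)
s = (3*18^2 + 5) / (2*18) mod 23 = 15
x3 = s^2 - 2 x1 mod 23 = 15^2 - 2*18 = 5
y3 = s (x1 - x3) - y1 mod 23 = 15 * (18 - 5) - 18 = 16

2P = (5, 16)


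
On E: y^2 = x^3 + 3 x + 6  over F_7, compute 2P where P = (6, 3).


k = 2 = 10_2 (binary, LSB first: 01)
Double-and-add from P = (6, 3):
  bit 0 = 0: acc unchanged = O
  bit 1 = 1: acc = O + (3, 0) = (3, 0)

2P = (3, 0)


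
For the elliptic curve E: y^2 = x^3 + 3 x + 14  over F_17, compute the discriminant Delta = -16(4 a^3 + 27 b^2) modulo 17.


4 a^3 + 27 b^2 = 4*3^3 + 27*14^2 = 108 + 5292 = 5400
Delta = -16 * (5400) = -86400
Delta mod 17 = 11

Delta = 11 (mod 17)


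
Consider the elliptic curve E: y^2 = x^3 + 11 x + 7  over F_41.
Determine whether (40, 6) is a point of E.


Check whether y^2 = x^3 + 11 x + 7 (mod 41) for (x, y) = (40, 6).
LHS: y^2 = 6^2 mod 41 = 36
RHS: x^3 + 11 x + 7 = 40^3 + 11*40 + 7 mod 41 = 36
LHS = RHS

Yes, on the curve


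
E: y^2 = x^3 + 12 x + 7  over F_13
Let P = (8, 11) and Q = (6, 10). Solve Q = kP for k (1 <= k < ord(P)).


Enumerate multiples of P until we hit Q = (6, 10):
  1P = (8, 11)
  2P = (11, 12)
  3P = (10, 10)
  4P = (5, 7)
  5P = (9, 5)
  6P = (6, 3)
  7P = (2, 0)
  8P = (6, 10)
Match found at i = 8.

k = 8


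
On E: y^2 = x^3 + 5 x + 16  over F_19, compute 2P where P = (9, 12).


Doubling: s = (3 x1^2 + a) / (2 y1)
s = (3*9^2 + 5) / (2*12) mod 19 = 4
x3 = s^2 - 2 x1 mod 19 = 4^2 - 2*9 = 17
y3 = s (x1 - x3) - y1 mod 19 = 4 * (9 - 17) - 12 = 13

2P = (17, 13)


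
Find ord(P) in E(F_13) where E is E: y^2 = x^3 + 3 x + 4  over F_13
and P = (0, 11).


Compute successive multiples of P until we hit O:
  1P = (0, 11)
  2P = (3, 1)
  3P = (11, 4)
  4P = (11, 9)
  5P = (3, 12)
  6P = (0, 2)
  7P = O

ord(P) = 7


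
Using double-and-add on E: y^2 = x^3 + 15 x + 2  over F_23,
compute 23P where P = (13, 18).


k = 23 = 10111_2 (binary, LSB first: 11101)
Double-and-add from P = (13, 18):
  bit 0 = 1: acc = O + (13, 18) = (13, 18)
  bit 1 = 1: acc = (13, 18) + (6, 3) = (10, 18)
  bit 2 = 1: acc = (10, 18) + (0, 5) = (14, 9)
  bit 3 = 0: acc unchanged = (14, 9)
  bit 4 = 1: acc = (14, 9) + (7, 17) = (8, 17)

23P = (8, 17)


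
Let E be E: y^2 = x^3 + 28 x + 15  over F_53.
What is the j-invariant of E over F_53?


Delta = -16(4 a^3 + 27 b^2) mod 53 = 51
-1728 * (4 a)^3 = -1728 * (4*28)^3 mod 53 = 31
j = 31 * 51^(-1) mod 53 = 11

j = 11 (mod 53)


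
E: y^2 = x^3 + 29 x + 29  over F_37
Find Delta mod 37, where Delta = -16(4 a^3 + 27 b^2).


4 a^3 + 27 b^2 = 4*29^3 + 27*29^2 = 97556 + 22707 = 120263
Delta = -16 * (120263) = -1924208
Delta mod 37 = 14

Delta = 14 (mod 37)


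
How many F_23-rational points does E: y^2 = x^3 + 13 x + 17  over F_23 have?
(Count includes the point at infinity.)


For each x in F_23, count y with y^2 = x^3 + 13 x + 17 mod 23:
  x = 1: RHS = 8, y in [10, 13]  -> 2 point(s)
  x = 4: RHS = 18, y in [8, 15]  -> 2 point(s)
  x = 5: RHS = 0, y in [0]  -> 1 point(s)
  x = 6: RHS = 12, y in [9, 14]  -> 2 point(s)
  x = 8: RHS = 12, y in [9, 14]  -> 2 point(s)
  x = 9: RHS = 12, y in [9, 14]  -> 2 point(s)
  x = 19: RHS = 16, y in [4, 19]  -> 2 point(s)
  x = 21: RHS = 6, y in [11, 12]  -> 2 point(s)
  x = 22: RHS = 3, y in [7, 16]  -> 2 point(s)
Affine points: 17. Add the point at infinity: total = 18.

#E(F_23) = 18


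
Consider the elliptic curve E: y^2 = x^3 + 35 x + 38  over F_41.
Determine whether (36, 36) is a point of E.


Check whether y^2 = x^3 + 35 x + 38 (mod 41) for (x, y) = (36, 36).
LHS: y^2 = 36^2 mod 41 = 25
RHS: x^3 + 35 x + 38 = 36^3 + 35*36 + 38 mod 41 = 25
LHS = RHS

Yes, on the curve


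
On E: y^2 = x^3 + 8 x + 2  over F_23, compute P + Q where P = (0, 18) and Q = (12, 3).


P != Q, so use the chord formula.
s = (y2 - y1) / (x2 - x1) = (8) / (12) mod 23 = 16
x3 = s^2 - x1 - x2 mod 23 = 16^2 - 0 - 12 = 14
y3 = s (x1 - x3) - y1 mod 23 = 16 * (0 - 14) - 18 = 11

P + Q = (14, 11)


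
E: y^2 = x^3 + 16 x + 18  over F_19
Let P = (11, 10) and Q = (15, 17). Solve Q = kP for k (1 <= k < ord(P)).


Enumerate multiples of P until we hit Q = (15, 17):
  1P = (11, 10)
  2P = (17, 15)
  3P = (7, 6)
  4P = (2, 18)
  5P = (15, 2)
  6P = (16, 0)
  7P = (15, 17)
Match found at i = 7.

k = 7


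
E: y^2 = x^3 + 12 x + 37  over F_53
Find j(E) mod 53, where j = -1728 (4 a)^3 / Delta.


Delta = -16(4 a^3 + 27 b^2) mod 53 = 38
-1728 * (4 a)^3 = -1728 * (4*12)^3 mod 53 = 25
j = 25 * 38^(-1) mod 53 = 16

j = 16 (mod 53)


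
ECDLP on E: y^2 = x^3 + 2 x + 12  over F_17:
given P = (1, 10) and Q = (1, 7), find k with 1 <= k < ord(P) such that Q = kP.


Enumerate multiples of P until we hit Q = (1, 7):
  1P = (1, 10)
  2P = (14, 8)
  3P = (15, 0)
  4P = (14, 9)
  5P = (1, 7)
Match found at i = 5.

k = 5


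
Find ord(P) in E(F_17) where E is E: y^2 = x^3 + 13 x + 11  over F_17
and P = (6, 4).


Compute successive multiples of P until we hit O:
  1P = (6, 4)
  2P = (4, 5)
  3P = (3, 3)
  4P = (10, 6)
  5P = (14, 9)
  6P = (12, 5)
  7P = (8, 7)
  8P = (1, 12)
  ... (continuing to 17P)
  17P = O

ord(P) = 17


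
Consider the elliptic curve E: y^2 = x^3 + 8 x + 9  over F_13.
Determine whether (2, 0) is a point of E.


Check whether y^2 = x^3 + 8 x + 9 (mod 13) for (x, y) = (2, 0).
LHS: y^2 = 0^2 mod 13 = 0
RHS: x^3 + 8 x + 9 = 2^3 + 8*2 + 9 mod 13 = 7
LHS != RHS

No, not on the curve


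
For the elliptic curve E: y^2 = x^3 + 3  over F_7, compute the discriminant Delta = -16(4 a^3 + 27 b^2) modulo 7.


4 a^3 + 27 b^2 = 4*0^3 + 27*3^2 = 0 + 243 = 243
Delta = -16 * (243) = -3888
Delta mod 7 = 4

Delta = 4 (mod 7)


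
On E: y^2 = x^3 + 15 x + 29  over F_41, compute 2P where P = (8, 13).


Doubling: s = (3 x1^2 + a) / (2 y1)
s = (3*8^2 + 15) / (2*13) mod 41 = 19
x3 = s^2 - 2 x1 mod 41 = 19^2 - 2*8 = 17
y3 = s (x1 - x3) - y1 mod 41 = 19 * (8 - 17) - 13 = 21

2P = (17, 21)


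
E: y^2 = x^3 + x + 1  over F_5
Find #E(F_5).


For each x in F_5, count y with y^2 = x^3 + 1 x + 1 mod 5:
  x = 0: RHS = 1, y in [1, 4]  -> 2 point(s)
  x = 2: RHS = 1, y in [1, 4]  -> 2 point(s)
  x = 3: RHS = 1, y in [1, 4]  -> 2 point(s)
  x = 4: RHS = 4, y in [2, 3]  -> 2 point(s)
Affine points: 8. Add the point at infinity: total = 9.

#E(F_5) = 9


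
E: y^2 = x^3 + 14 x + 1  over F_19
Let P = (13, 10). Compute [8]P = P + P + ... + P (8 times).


k = 8 = 1000_2 (binary, LSB first: 0001)
Double-and-add from P = (13, 10):
  bit 0 = 0: acc unchanged = O
  bit 1 = 0: acc unchanged = O
  bit 2 = 0: acc unchanged = O
  bit 3 = 1: acc = O + (13, 9) = (13, 9)

8P = (13, 9)


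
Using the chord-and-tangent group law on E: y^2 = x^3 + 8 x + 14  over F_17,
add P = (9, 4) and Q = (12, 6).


P != Q, so use the chord formula.
s = (y2 - y1) / (x2 - x1) = (2) / (3) mod 17 = 12
x3 = s^2 - x1 - x2 mod 17 = 12^2 - 9 - 12 = 4
y3 = s (x1 - x3) - y1 mod 17 = 12 * (9 - 4) - 4 = 5

P + Q = (4, 5)


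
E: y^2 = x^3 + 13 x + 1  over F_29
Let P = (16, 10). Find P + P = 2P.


Doubling: s = (3 x1^2 + a) / (2 y1)
s = (3*16^2 + 13) / (2*10) mod 29 = 26
x3 = s^2 - 2 x1 mod 29 = 26^2 - 2*16 = 6
y3 = s (x1 - x3) - y1 mod 29 = 26 * (16 - 6) - 10 = 18

2P = (6, 18)


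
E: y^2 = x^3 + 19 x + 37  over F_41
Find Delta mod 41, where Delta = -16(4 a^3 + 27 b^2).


4 a^3 + 27 b^2 = 4*19^3 + 27*37^2 = 27436 + 36963 = 64399
Delta = -16 * (64399) = -1030384
Delta mod 41 = 28

Delta = 28 (mod 41)


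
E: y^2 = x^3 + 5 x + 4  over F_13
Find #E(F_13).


For each x in F_13, count y with y^2 = x^3 + 5 x + 4 mod 13:
  x = 0: RHS = 4, y in [2, 11]  -> 2 point(s)
  x = 1: RHS = 10, y in [6, 7]  -> 2 point(s)
  x = 2: RHS = 9, y in [3, 10]  -> 2 point(s)
  x = 4: RHS = 10, y in [6, 7]  -> 2 point(s)
  x = 6: RHS = 3, y in [4, 9]  -> 2 point(s)
  x = 8: RHS = 10, y in [6, 7]  -> 2 point(s)
  x = 10: RHS = 1, y in [1, 12]  -> 2 point(s)
  x = 11: RHS = 12, y in [5, 8]  -> 2 point(s)
Affine points: 16. Add the point at infinity: total = 17.

#E(F_13) = 17


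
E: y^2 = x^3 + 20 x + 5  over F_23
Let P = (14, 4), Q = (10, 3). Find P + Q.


P != Q, so use the chord formula.
s = (y2 - y1) / (x2 - x1) = (22) / (19) mod 23 = 6
x3 = s^2 - x1 - x2 mod 23 = 6^2 - 14 - 10 = 12
y3 = s (x1 - x3) - y1 mod 23 = 6 * (14 - 12) - 4 = 8

P + Q = (12, 8)


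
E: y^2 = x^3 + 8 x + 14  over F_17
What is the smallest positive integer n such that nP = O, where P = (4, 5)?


Compute successive multiples of P until we hit O:
  1P = (4, 5)
  2P = (5, 3)
  3P = (12, 11)
  4P = (9, 4)
  5P = (2, 15)
  6P = (2, 2)
  7P = (9, 13)
  8P = (12, 6)
  ... (continuing to 11P)
  11P = O

ord(P) = 11


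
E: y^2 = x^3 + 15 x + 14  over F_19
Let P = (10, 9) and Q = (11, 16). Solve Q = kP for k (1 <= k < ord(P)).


Enumerate multiples of P until we hit Q = (11, 16):
  1P = (10, 9)
  2P = (6, 4)
  3P = (1, 7)
  4P = (5, 9)
  5P = (4, 10)
  6P = (14, 17)
  7P = (18, 13)
  8P = (15, 17)
  9P = (11, 16)
Match found at i = 9.

k = 9


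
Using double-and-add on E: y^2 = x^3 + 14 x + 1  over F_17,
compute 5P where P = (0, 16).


k = 5 = 101_2 (binary, LSB first: 101)
Double-and-add from P = (0, 16):
  bit 0 = 1: acc = O + (0, 16) = (0, 16)
  bit 1 = 0: acc unchanged = (0, 16)
  bit 2 = 1: acc = (0, 16) + (5, 3) = (14, 0)

5P = (14, 0)


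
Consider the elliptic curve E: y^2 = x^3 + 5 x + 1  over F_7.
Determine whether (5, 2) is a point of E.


Check whether y^2 = x^3 + 5 x + 1 (mod 7) for (x, y) = (5, 2).
LHS: y^2 = 2^2 mod 7 = 4
RHS: x^3 + 5 x + 1 = 5^3 + 5*5 + 1 mod 7 = 4
LHS = RHS

Yes, on the curve


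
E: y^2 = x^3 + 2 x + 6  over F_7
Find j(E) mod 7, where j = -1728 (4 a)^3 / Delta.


Delta = -16(4 a^3 + 27 b^2) mod 7 = 1
-1728 * (4 a)^3 = -1728 * (4*2)^3 mod 7 = 1
j = 1 * 1^(-1) mod 7 = 1

j = 1 (mod 7)


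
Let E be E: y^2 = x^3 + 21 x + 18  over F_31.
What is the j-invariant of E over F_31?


Delta = -16(4 a^3 + 27 b^2) mod 31 = 13
-1728 * (4 a)^3 = -1728 * (4*21)^3 mod 31 = 27
j = 27 * 13^(-1) mod 31 = 14

j = 14 (mod 31)


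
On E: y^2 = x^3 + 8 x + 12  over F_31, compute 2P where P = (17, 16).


Doubling: s = (3 x1^2 + a) / (2 y1)
s = (3*17^2 + 8) / (2*16) mod 31 = 7
x3 = s^2 - 2 x1 mod 31 = 7^2 - 2*17 = 15
y3 = s (x1 - x3) - y1 mod 31 = 7 * (17 - 15) - 16 = 29

2P = (15, 29)


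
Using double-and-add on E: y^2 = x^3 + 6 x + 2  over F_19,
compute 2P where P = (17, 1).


k = 2 = 10_2 (binary, LSB first: 01)
Double-and-add from P = (17, 1):
  bit 0 = 0: acc unchanged = O
  bit 1 = 1: acc = O + (9, 14) = (9, 14)

2P = (9, 14)


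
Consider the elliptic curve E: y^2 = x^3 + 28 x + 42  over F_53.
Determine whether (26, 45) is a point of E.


Check whether y^2 = x^3 + 28 x + 42 (mod 53) for (x, y) = (26, 45).
LHS: y^2 = 45^2 mod 53 = 11
RHS: x^3 + 28 x + 42 = 26^3 + 28*26 + 42 mod 53 = 8
LHS != RHS

No, not on the curve


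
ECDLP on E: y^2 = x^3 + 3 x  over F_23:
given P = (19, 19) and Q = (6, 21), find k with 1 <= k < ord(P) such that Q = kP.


Enumerate multiples of P until we hit Q = (6, 21):
  1P = (19, 19)
  2P = (3, 17)
  3P = (10, 8)
  4P = (6, 2)
  5P = (14, 7)
  6P = (16, 2)
  7P = (15, 19)
  8P = (12, 4)
  9P = (21, 3)
  10P = (1, 21)
  11P = (5, 5)
  12P = (0, 0)
  13P = (5, 18)
  14P = (1, 2)
  15P = (21, 20)
  16P = (12, 19)
  17P = (15, 4)
  18P = (16, 21)
  19P = (14, 16)
  20P = (6, 21)
Match found at i = 20.

k = 20


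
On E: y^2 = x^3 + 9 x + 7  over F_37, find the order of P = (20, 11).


Compute successive multiples of P until we hit O:
  1P = (20, 11)
  2P = (8, 6)
  3P = (12, 17)
  4P = (31, 25)
  5P = (13, 8)
  6P = (14, 18)
  7P = (28, 23)
  8P = (19, 9)
  ... (continuing to 39P)
  39P = O

ord(P) = 39


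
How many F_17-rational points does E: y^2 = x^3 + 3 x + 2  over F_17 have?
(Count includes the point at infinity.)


For each x in F_17, count y with y^2 = x^3 + 3 x + 2 mod 17:
  x = 0: RHS = 2, y in [6, 11]  -> 2 point(s)
  x = 2: RHS = 16, y in [4, 13]  -> 2 point(s)
  x = 3: RHS = 4, y in [2, 15]  -> 2 point(s)
  x = 6: RHS = 15, y in [7, 10]  -> 2 point(s)
  x = 7: RHS = 9, y in [3, 14]  -> 2 point(s)
  x = 12: RHS = 15, y in [7, 10]  -> 2 point(s)
  x = 14: RHS = 0, y in [0]  -> 1 point(s)
  x = 16: RHS = 15, y in [7, 10]  -> 2 point(s)
Affine points: 15. Add the point at infinity: total = 16.

#E(F_17) = 16


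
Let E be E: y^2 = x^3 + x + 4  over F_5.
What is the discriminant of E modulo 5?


4 a^3 + 27 b^2 = 4*1^3 + 27*4^2 = 4 + 432 = 436
Delta = -16 * (436) = -6976
Delta mod 5 = 4

Delta = 4 (mod 5)


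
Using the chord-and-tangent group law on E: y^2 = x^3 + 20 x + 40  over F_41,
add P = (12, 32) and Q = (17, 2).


P != Q, so use the chord formula.
s = (y2 - y1) / (x2 - x1) = (11) / (5) mod 41 = 35
x3 = s^2 - x1 - x2 mod 41 = 35^2 - 12 - 17 = 7
y3 = s (x1 - x3) - y1 mod 41 = 35 * (12 - 7) - 32 = 20

P + Q = (7, 20)


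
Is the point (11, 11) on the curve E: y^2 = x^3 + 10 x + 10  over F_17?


Check whether y^2 = x^3 + 10 x + 10 (mod 17) for (x, y) = (11, 11).
LHS: y^2 = 11^2 mod 17 = 2
RHS: x^3 + 10 x + 10 = 11^3 + 10*11 + 10 mod 17 = 6
LHS != RHS

No, not on the curve


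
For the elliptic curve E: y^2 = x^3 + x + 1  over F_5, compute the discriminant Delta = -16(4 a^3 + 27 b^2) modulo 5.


4 a^3 + 27 b^2 = 4*1^3 + 27*1^2 = 4 + 27 = 31
Delta = -16 * (31) = -496
Delta mod 5 = 4

Delta = 4 (mod 5)


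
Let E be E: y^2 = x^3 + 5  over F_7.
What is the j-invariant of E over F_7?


Delta = -16(4 a^3 + 27 b^2) mod 7 = 1
-1728 * (4 a)^3 = -1728 * (4*0)^3 mod 7 = 0
j = 0 * 1^(-1) mod 7 = 0

j = 0 (mod 7)


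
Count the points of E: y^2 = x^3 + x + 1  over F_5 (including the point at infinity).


For each x in F_5, count y with y^2 = x^3 + 1 x + 1 mod 5:
  x = 0: RHS = 1, y in [1, 4]  -> 2 point(s)
  x = 2: RHS = 1, y in [1, 4]  -> 2 point(s)
  x = 3: RHS = 1, y in [1, 4]  -> 2 point(s)
  x = 4: RHS = 4, y in [2, 3]  -> 2 point(s)
Affine points: 8. Add the point at infinity: total = 9.

#E(F_5) = 9


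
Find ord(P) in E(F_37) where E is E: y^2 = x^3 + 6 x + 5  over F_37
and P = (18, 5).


Compute successive multiples of P until we hit O:
  1P = (18, 5)
  2P = (8, 11)
  3P = (1, 7)
  4P = (28, 31)
  5P = (17, 5)
  6P = (2, 32)
  7P = (33, 18)
  8P = (30, 29)
  ... (continuing to 17P)
  17P = O

ord(P) = 17


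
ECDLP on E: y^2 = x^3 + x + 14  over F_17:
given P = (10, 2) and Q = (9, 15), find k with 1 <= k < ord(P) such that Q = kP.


Enumerate multiples of P until we hit Q = (9, 15):
  1P = (10, 2)
  2P = (6, 10)
  3P = (5, 5)
  4P = (1, 13)
  5P = (14, 1)
  6P = (9, 2)
  7P = (15, 15)
  8P = (11, 9)
  9P = (11, 8)
  10P = (15, 2)
  11P = (9, 15)
Match found at i = 11.

k = 11


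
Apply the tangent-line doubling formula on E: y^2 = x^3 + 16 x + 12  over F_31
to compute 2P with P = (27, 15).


Doubling: s = (3 x1^2 + a) / (2 y1)
s = (3*27^2 + 16) / (2*15) mod 31 = 29
x3 = s^2 - 2 x1 mod 31 = 29^2 - 2*27 = 12
y3 = s (x1 - x3) - y1 mod 31 = 29 * (27 - 12) - 15 = 17

2P = (12, 17)


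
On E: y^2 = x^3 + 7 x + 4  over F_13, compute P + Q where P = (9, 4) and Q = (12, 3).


P != Q, so use the chord formula.
s = (y2 - y1) / (x2 - x1) = (12) / (3) mod 13 = 4
x3 = s^2 - x1 - x2 mod 13 = 4^2 - 9 - 12 = 8
y3 = s (x1 - x3) - y1 mod 13 = 4 * (9 - 8) - 4 = 0

P + Q = (8, 0)


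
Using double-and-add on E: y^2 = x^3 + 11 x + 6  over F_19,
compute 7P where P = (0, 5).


k = 7 = 111_2 (binary, LSB first: 111)
Double-and-add from P = (0, 5):
  bit 0 = 1: acc = O + (0, 5) = (0, 5)
  bit 1 = 1: acc = (0, 5) + (9, 6) = (14, 4)
  bit 2 = 1: acc = (14, 4) + (2, 6) = (12, 2)

7P = (12, 2)


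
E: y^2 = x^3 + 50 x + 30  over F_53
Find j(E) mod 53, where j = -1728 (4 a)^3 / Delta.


Delta = -16(4 a^3 + 27 b^2) mod 53 = 40
-1728 * (4 a)^3 = -1728 * (4*50)^3 mod 53 = 17
j = 17 * 40^(-1) mod 53 = 15

j = 15 (mod 53)


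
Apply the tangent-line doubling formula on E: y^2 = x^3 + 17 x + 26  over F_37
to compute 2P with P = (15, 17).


Doubling: s = (3 x1^2 + a) / (2 y1)
s = (3*15^2 + 17) / (2*17) mod 37 = 16
x3 = s^2 - 2 x1 mod 37 = 16^2 - 2*15 = 4
y3 = s (x1 - x3) - y1 mod 37 = 16 * (15 - 4) - 17 = 11

2P = (4, 11)


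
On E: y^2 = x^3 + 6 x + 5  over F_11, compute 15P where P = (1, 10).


k = 15 = 1111_2 (binary, LSB first: 1111)
Double-and-add from P = (1, 10):
  bit 0 = 1: acc = O + (1, 10) = (1, 10)
  bit 1 = 1: acc = (1, 10) + (10, 3) = (4, 7)
  bit 2 = 1: acc = (4, 7) + (7, 7) = (0, 4)
  bit 3 = 1: acc = (0, 4) + (2, 6) = (10, 8)

15P = (10, 8)


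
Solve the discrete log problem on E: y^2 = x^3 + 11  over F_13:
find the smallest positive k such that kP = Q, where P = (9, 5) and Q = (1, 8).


Enumerate multiples of P until we hit Q = (1, 8):
  1P = (9, 5)
  2P = (4, 6)
  3P = (12, 6)
  4P = (8, 4)
  5P = (10, 7)
  6P = (11, 4)
  7P = (3, 5)
  8P = (1, 8)
Match found at i = 8.

k = 8


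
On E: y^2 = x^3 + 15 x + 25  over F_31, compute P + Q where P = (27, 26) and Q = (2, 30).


P != Q, so use the chord formula.
s = (y2 - y1) / (x2 - x1) = (4) / (6) mod 31 = 11
x3 = s^2 - x1 - x2 mod 31 = 11^2 - 27 - 2 = 30
y3 = s (x1 - x3) - y1 mod 31 = 11 * (27 - 30) - 26 = 3

P + Q = (30, 3)


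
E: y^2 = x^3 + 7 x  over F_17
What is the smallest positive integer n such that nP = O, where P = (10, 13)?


Compute successive multiples of P until we hit O:
  1P = (10, 13)
  2P = (1, 5)
  3P = (7, 1)
  4P = (16, 14)
  5P = (0, 0)
  6P = (16, 3)
  7P = (7, 16)
  8P = (1, 12)
  ... (continuing to 10P)
  10P = O

ord(P) = 10


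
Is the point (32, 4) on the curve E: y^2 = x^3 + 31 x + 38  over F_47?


Check whether y^2 = x^3 + 31 x + 38 (mod 47) for (x, y) = (32, 4).
LHS: y^2 = 4^2 mod 47 = 16
RHS: x^3 + 31 x + 38 = 32^3 + 31*32 + 38 mod 47 = 5
LHS != RHS

No, not on the curve


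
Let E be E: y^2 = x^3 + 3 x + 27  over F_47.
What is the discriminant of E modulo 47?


4 a^3 + 27 b^2 = 4*3^3 + 27*27^2 = 108 + 19683 = 19791
Delta = -16 * (19791) = -316656
Delta mod 47 = 30

Delta = 30 (mod 47)


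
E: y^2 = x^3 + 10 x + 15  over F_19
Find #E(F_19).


For each x in F_19, count y with y^2 = x^3 + 10 x + 15 mod 19:
  x = 1: RHS = 7, y in [8, 11]  -> 2 point(s)
  x = 2: RHS = 5, y in [9, 10]  -> 2 point(s)
  x = 4: RHS = 5, y in [9, 10]  -> 2 point(s)
  x = 5: RHS = 0, y in [0]  -> 1 point(s)
  x = 6: RHS = 6, y in [5, 14]  -> 2 point(s)
  x = 9: RHS = 17, y in [6, 13]  -> 2 point(s)
  x = 12: RHS = 1, y in [1, 18]  -> 2 point(s)
  x = 13: RHS = 5, y in [9, 10]  -> 2 point(s)
  x = 14: RHS = 11, y in [7, 12]  -> 2 point(s)
  x = 15: RHS = 6, y in [5, 14]  -> 2 point(s)
  x = 17: RHS = 6, y in [5, 14]  -> 2 point(s)
  x = 18: RHS = 4, y in [2, 17]  -> 2 point(s)
Affine points: 23. Add the point at infinity: total = 24.

#E(F_19) = 24


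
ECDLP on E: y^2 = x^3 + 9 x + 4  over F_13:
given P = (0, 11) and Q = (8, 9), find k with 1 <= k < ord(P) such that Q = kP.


Enumerate multiples of P until we hit Q = (8, 9):
  1P = (0, 11)
  2P = (1, 1)
  3P = (8, 4)
  4P = (8, 9)
Match found at i = 4.

k = 4
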